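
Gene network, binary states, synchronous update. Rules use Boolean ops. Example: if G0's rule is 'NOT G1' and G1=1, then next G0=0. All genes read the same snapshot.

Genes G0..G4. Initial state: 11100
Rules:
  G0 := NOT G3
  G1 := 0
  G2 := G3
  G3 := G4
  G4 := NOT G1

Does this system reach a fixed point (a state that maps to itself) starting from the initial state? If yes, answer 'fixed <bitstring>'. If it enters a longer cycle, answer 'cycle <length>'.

Answer: fixed 00111

Derivation:
Step 0: 11100
Step 1: G0=NOT G3=NOT 0=1 G1=0(const) G2=G3=0 G3=G4=0 G4=NOT G1=NOT 1=0 -> 10000
Step 2: G0=NOT G3=NOT 0=1 G1=0(const) G2=G3=0 G3=G4=0 G4=NOT G1=NOT 0=1 -> 10001
Step 3: G0=NOT G3=NOT 0=1 G1=0(const) G2=G3=0 G3=G4=1 G4=NOT G1=NOT 0=1 -> 10011
Step 4: G0=NOT G3=NOT 1=0 G1=0(const) G2=G3=1 G3=G4=1 G4=NOT G1=NOT 0=1 -> 00111
Step 5: G0=NOT G3=NOT 1=0 G1=0(const) G2=G3=1 G3=G4=1 G4=NOT G1=NOT 0=1 -> 00111
Fixed point reached at step 4: 00111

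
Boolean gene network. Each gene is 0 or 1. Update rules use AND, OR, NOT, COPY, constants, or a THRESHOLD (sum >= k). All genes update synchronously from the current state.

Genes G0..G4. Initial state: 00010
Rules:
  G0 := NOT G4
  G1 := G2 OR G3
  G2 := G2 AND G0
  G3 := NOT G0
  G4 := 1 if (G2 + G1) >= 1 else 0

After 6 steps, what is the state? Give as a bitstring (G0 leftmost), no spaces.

Step 1: G0=NOT G4=NOT 0=1 G1=G2|G3=0|1=1 G2=G2&G0=0&0=0 G3=NOT G0=NOT 0=1 G4=(0+0>=1)=0 -> 11010
Step 2: G0=NOT G4=NOT 0=1 G1=G2|G3=0|1=1 G2=G2&G0=0&1=0 G3=NOT G0=NOT 1=0 G4=(0+1>=1)=1 -> 11001
Step 3: G0=NOT G4=NOT 1=0 G1=G2|G3=0|0=0 G2=G2&G0=0&1=0 G3=NOT G0=NOT 1=0 G4=(0+1>=1)=1 -> 00001
Step 4: G0=NOT G4=NOT 1=0 G1=G2|G3=0|0=0 G2=G2&G0=0&0=0 G3=NOT G0=NOT 0=1 G4=(0+0>=1)=0 -> 00010
Step 5: G0=NOT G4=NOT 0=1 G1=G2|G3=0|1=1 G2=G2&G0=0&0=0 G3=NOT G0=NOT 0=1 G4=(0+0>=1)=0 -> 11010
Step 6: G0=NOT G4=NOT 0=1 G1=G2|G3=0|1=1 G2=G2&G0=0&1=0 G3=NOT G0=NOT 1=0 G4=(0+1>=1)=1 -> 11001

11001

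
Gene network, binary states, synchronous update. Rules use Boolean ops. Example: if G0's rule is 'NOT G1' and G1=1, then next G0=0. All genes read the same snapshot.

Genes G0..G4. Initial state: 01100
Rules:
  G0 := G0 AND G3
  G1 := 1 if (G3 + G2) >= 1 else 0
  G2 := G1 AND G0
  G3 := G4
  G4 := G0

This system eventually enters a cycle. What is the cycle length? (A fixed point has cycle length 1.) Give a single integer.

Step 0: 01100
Step 1: G0=G0&G3=0&0=0 G1=(0+1>=1)=1 G2=G1&G0=1&0=0 G3=G4=0 G4=G0=0 -> 01000
Step 2: G0=G0&G3=0&0=0 G1=(0+0>=1)=0 G2=G1&G0=1&0=0 G3=G4=0 G4=G0=0 -> 00000
Step 3: G0=G0&G3=0&0=0 G1=(0+0>=1)=0 G2=G1&G0=0&0=0 G3=G4=0 G4=G0=0 -> 00000
State from step 3 equals state from step 2 -> cycle length 1

Answer: 1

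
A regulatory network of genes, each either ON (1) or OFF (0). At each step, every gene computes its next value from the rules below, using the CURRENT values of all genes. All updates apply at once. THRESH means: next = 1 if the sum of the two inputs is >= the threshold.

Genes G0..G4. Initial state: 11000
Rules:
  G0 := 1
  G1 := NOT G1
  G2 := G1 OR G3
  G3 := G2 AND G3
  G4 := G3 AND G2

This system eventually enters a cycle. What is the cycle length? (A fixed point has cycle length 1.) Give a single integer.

Answer: 2

Derivation:
Step 0: 11000
Step 1: G0=1(const) G1=NOT G1=NOT 1=0 G2=G1|G3=1|0=1 G3=G2&G3=0&0=0 G4=G3&G2=0&0=0 -> 10100
Step 2: G0=1(const) G1=NOT G1=NOT 0=1 G2=G1|G3=0|0=0 G3=G2&G3=1&0=0 G4=G3&G2=0&1=0 -> 11000
State from step 2 equals state from step 0 -> cycle length 2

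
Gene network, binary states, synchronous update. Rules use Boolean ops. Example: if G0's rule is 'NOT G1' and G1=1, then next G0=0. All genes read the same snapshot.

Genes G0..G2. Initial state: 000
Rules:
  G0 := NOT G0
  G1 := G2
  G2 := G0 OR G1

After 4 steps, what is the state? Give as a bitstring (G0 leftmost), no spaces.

Step 1: G0=NOT G0=NOT 0=1 G1=G2=0 G2=G0|G1=0|0=0 -> 100
Step 2: G0=NOT G0=NOT 1=0 G1=G2=0 G2=G0|G1=1|0=1 -> 001
Step 3: G0=NOT G0=NOT 0=1 G1=G2=1 G2=G0|G1=0|0=0 -> 110
Step 4: G0=NOT G0=NOT 1=0 G1=G2=0 G2=G0|G1=1|1=1 -> 001

001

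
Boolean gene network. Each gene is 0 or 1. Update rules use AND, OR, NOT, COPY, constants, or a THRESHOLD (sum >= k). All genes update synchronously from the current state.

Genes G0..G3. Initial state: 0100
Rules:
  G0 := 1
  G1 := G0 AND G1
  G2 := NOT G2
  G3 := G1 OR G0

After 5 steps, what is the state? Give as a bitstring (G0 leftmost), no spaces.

Step 1: G0=1(const) G1=G0&G1=0&1=0 G2=NOT G2=NOT 0=1 G3=G1|G0=1|0=1 -> 1011
Step 2: G0=1(const) G1=G0&G1=1&0=0 G2=NOT G2=NOT 1=0 G3=G1|G0=0|1=1 -> 1001
Step 3: G0=1(const) G1=G0&G1=1&0=0 G2=NOT G2=NOT 0=1 G3=G1|G0=0|1=1 -> 1011
Step 4: G0=1(const) G1=G0&G1=1&0=0 G2=NOT G2=NOT 1=0 G3=G1|G0=0|1=1 -> 1001
Step 5: G0=1(const) G1=G0&G1=1&0=0 G2=NOT G2=NOT 0=1 G3=G1|G0=0|1=1 -> 1011

1011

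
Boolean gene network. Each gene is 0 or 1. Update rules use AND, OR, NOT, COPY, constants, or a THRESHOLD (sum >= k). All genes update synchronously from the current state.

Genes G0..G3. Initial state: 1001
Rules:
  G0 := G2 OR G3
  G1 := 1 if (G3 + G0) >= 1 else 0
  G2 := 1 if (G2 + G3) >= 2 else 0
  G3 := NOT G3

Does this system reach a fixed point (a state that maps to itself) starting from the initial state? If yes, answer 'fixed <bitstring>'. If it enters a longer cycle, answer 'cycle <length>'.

Answer: cycle 2

Derivation:
Step 0: 1001
Step 1: G0=G2|G3=0|1=1 G1=(1+1>=1)=1 G2=(0+1>=2)=0 G3=NOT G3=NOT 1=0 -> 1100
Step 2: G0=G2|G3=0|0=0 G1=(0+1>=1)=1 G2=(0+0>=2)=0 G3=NOT G3=NOT 0=1 -> 0101
Step 3: G0=G2|G3=0|1=1 G1=(1+0>=1)=1 G2=(0+1>=2)=0 G3=NOT G3=NOT 1=0 -> 1100
Cycle of length 2 starting at step 1 -> no fixed point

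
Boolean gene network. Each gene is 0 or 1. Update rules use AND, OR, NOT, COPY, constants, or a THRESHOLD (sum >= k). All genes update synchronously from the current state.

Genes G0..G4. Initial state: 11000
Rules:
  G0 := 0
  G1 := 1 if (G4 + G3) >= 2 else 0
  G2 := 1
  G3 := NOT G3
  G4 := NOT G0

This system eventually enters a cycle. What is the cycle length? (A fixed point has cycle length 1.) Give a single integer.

Answer: 2

Derivation:
Step 0: 11000
Step 1: G0=0(const) G1=(0+0>=2)=0 G2=1(const) G3=NOT G3=NOT 0=1 G4=NOT G0=NOT 1=0 -> 00110
Step 2: G0=0(const) G1=(0+1>=2)=0 G2=1(const) G3=NOT G3=NOT 1=0 G4=NOT G0=NOT 0=1 -> 00101
Step 3: G0=0(const) G1=(1+0>=2)=0 G2=1(const) G3=NOT G3=NOT 0=1 G4=NOT G0=NOT 0=1 -> 00111
Step 4: G0=0(const) G1=(1+1>=2)=1 G2=1(const) G3=NOT G3=NOT 1=0 G4=NOT G0=NOT 0=1 -> 01101
Step 5: G0=0(const) G1=(1+0>=2)=0 G2=1(const) G3=NOT G3=NOT 0=1 G4=NOT G0=NOT 0=1 -> 00111
State from step 5 equals state from step 3 -> cycle length 2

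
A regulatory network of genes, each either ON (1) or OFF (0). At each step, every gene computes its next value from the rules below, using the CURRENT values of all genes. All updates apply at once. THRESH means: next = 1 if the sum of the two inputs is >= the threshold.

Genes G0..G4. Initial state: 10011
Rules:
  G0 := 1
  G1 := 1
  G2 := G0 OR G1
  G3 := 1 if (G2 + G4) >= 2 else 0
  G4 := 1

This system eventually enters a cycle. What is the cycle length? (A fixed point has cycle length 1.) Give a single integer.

Answer: 1

Derivation:
Step 0: 10011
Step 1: G0=1(const) G1=1(const) G2=G0|G1=1|0=1 G3=(0+1>=2)=0 G4=1(const) -> 11101
Step 2: G0=1(const) G1=1(const) G2=G0|G1=1|1=1 G3=(1+1>=2)=1 G4=1(const) -> 11111
Step 3: G0=1(const) G1=1(const) G2=G0|G1=1|1=1 G3=(1+1>=2)=1 G4=1(const) -> 11111
State from step 3 equals state from step 2 -> cycle length 1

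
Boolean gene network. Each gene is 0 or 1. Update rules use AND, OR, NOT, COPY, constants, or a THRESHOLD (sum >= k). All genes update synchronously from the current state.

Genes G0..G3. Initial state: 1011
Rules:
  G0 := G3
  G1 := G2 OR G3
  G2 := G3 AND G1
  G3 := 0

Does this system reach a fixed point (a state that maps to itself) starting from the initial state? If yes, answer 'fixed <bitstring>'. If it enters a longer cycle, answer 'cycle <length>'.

Step 0: 1011
Step 1: G0=G3=1 G1=G2|G3=1|1=1 G2=G3&G1=1&0=0 G3=0(const) -> 1100
Step 2: G0=G3=0 G1=G2|G3=0|0=0 G2=G3&G1=0&1=0 G3=0(const) -> 0000
Step 3: G0=G3=0 G1=G2|G3=0|0=0 G2=G3&G1=0&0=0 G3=0(const) -> 0000
Fixed point reached at step 2: 0000

Answer: fixed 0000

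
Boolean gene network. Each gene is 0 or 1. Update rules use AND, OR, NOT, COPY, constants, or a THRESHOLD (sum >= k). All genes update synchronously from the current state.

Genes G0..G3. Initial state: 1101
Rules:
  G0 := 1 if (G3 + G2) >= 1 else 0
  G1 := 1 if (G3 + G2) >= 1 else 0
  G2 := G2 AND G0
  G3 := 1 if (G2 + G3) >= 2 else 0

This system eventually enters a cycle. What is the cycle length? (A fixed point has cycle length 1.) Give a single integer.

Step 0: 1101
Step 1: G0=(1+0>=1)=1 G1=(1+0>=1)=1 G2=G2&G0=0&1=0 G3=(0+1>=2)=0 -> 1100
Step 2: G0=(0+0>=1)=0 G1=(0+0>=1)=0 G2=G2&G0=0&1=0 G3=(0+0>=2)=0 -> 0000
Step 3: G0=(0+0>=1)=0 G1=(0+0>=1)=0 G2=G2&G0=0&0=0 G3=(0+0>=2)=0 -> 0000
State from step 3 equals state from step 2 -> cycle length 1

Answer: 1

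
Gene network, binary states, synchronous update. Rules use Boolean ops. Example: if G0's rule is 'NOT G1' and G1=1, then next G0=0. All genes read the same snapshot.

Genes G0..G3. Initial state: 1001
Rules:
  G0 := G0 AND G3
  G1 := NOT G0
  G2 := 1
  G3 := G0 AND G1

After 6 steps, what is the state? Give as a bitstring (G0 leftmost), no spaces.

Step 1: G0=G0&G3=1&1=1 G1=NOT G0=NOT 1=0 G2=1(const) G3=G0&G1=1&0=0 -> 1010
Step 2: G0=G0&G3=1&0=0 G1=NOT G0=NOT 1=0 G2=1(const) G3=G0&G1=1&0=0 -> 0010
Step 3: G0=G0&G3=0&0=0 G1=NOT G0=NOT 0=1 G2=1(const) G3=G0&G1=0&0=0 -> 0110
Step 4: G0=G0&G3=0&0=0 G1=NOT G0=NOT 0=1 G2=1(const) G3=G0&G1=0&1=0 -> 0110
Step 5: G0=G0&G3=0&0=0 G1=NOT G0=NOT 0=1 G2=1(const) G3=G0&G1=0&1=0 -> 0110
Step 6: G0=G0&G3=0&0=0 G1=NOT G0=NOT 0=1 G2=1(const) G3=G0&G1=0&1=0 -> 0110

0110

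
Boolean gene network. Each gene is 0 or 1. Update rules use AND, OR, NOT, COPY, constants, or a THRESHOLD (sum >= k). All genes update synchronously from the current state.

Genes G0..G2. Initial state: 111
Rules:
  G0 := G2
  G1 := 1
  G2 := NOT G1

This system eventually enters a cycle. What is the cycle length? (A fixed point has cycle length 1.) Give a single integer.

Step 0: 111
Step 1: G0=G2=1 G1=1(const) G2=NOT G1=NOT 1=0 -> 110
Step 2: G0=G2=0 G1=1(const) G2=NOT G1=NOT 1=0 -> 010
Step 3: G0=G2=0 G1=1(const) G2=NOT G1=NOT 1=0 -> 010
State from step 3 equals state from step 2 -> cycle length 1

Answer: 1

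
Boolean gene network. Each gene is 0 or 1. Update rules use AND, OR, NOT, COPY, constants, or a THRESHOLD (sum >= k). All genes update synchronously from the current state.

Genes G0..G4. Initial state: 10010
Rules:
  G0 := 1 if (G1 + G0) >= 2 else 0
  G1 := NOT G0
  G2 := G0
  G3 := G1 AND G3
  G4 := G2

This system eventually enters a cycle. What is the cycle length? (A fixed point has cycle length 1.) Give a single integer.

Answer: 1

Derivation:
Step 0: 10010
Step 1: G0=(0+1>=2)=0 G1=NOT G0=NOT 1=0 G2=G0=1 G3=G1&G3=0&1=0 G4=G2=0 -> 00100
Step 2: G0=(0+0>=2)=0 G1=NOT G0=NOT 0=1 G2=G0=0 G3=G1&G3=0&0=0 G4=G2=1 -> 01001
Step 3: G0=(1+0>=2)=0 G1=NOT G0=NOT 0=1 G2=G0=0 G3=G1&G3=1&0=0 G4=G2=0 -> 01000
Step 4: G0=(1+0>=2)=0 G1=NOT G0=NOT 0=1 G2=G0=0 G3=G1&G3=1&0=0 G4=G2=0 -> 01000
State from step 4 equals state from step 3 -> cycle length 1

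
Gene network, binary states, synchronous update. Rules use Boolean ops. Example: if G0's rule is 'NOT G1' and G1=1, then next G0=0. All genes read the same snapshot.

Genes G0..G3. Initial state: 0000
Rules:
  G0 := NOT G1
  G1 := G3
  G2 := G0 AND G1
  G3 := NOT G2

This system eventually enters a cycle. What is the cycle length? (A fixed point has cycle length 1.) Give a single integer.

Step 0: 0000
Step 1: G0=NOT G1=NOT 0=1 G1=G3=0 G2=G0&G1=0&0=0 G3=NOT G2=NOT 0=1 -> 1001
Step 2: G0=NOT G1=NOT 0=1 G1=G3=1 G2=G0&G1=1&0=0 G3=NOT G2=NOT 0=1 -> 1101
Step 3: G0=NOT G1=NOT 1=0 G1=G3=1 G2=G0&G1=1&1=1 G3=NOT G2=NOT 0=1 -> 0111
Step 4: G0=NOT G1=NOT 1=0 G1=G3=1 G2=G0&G1=0&1=0 G3=NOT G2=NOT 1=0 -> 0100
Step 5: G0=NOT G1=NOT 1=0 G1=G3=0 G2=G0&G1=0&1=0 G3=NOT G2=NOT 0=1 -> 0001
Step 6: G0=NOT G1=NOT 0=1 G1=G3=1 G2=G0&G1=0&0=0 G3=NOT G2=NOT 0=1 -> 1101
State from step 6 equals state from step 2 -> cycle length 4

Answer: 4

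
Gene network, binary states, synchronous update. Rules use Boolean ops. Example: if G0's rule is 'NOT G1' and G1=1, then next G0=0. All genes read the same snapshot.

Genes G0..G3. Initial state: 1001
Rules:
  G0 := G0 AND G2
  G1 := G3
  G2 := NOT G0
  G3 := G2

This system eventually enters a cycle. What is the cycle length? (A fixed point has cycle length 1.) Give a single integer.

Answer: 1

Derivation:
Step 0: 1001
Step 1: G0=G0&G2=1&0=0 G1=G3=1 G2=NOT G0=NOT 1=0 G3=G2=0 -> 0100
Step 2: G0=G0&G2=0&0=0 G1=G3=0 G2=NOT G0=NOT 0=1 G3=G2=0 -> 0010
Step 3: G0=G0&G2=0&1=0 G1=G3=0 G2=NOT G0=NOT 0=1 G3=G2=1 -> 0011
Step 4: G0=G0&G2=0&1=0 G1=G3=1 G2=NOT G0=NOT 0=1 G3=G2=1 -> 0111
Step 5: G0=G0&G2=0&1=0 G1=G3=1 G2=NOT G0=NOT 0=1 G3=G2=1 -> 0111
State from step 5 equals state from step 4 -> cycle length 1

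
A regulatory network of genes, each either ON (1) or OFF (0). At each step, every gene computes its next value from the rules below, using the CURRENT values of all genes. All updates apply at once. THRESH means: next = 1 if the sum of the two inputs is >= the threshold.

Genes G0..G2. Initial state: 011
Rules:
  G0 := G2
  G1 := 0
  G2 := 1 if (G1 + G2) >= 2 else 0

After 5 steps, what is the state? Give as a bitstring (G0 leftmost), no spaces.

Step 1: G0=G2=1 G1=0(const) G2=(1+1>=2)=1 -> 101
Step 2: G0=G2=1 G1=0(const) G2=(0+1>=2)=0 -> 100
Step 3: G0=G2=0 G1=0(const) G2=(0+0>=2)=0 -> 000
Step 4: G0=G2=0 G1=0(const) G2=(0+0>=2)=0 -> 000
Step 5: G0=G2=0 G1=0(const) G2=(0+0>=2)=0 -> 000

000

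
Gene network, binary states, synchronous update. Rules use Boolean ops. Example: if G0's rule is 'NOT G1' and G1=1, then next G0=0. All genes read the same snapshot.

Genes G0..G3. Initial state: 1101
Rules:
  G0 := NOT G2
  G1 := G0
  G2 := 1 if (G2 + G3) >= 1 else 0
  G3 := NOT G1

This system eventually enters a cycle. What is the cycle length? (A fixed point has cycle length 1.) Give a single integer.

Step 0: 1101
Step 1: G0=NOT G2=NOT 0=1 G1=G0=1 G2=(0+1>=1)=1 G3=NOT G1=NOT 1=0 -> 1110
Step 2: G0=NOT G2=NOT 1=0 G1=G0=1 G2=(1+0>=1)=1 G3=NOT G1=NOT 1=0 -> 0110
Step 3: G0=NOT G2=NOT 1=0 G1=G0=0 G2=(1+0>=1)=1 G3=NOT G1=NOT 1=0 -> 0010
Step 4: G0=NOT G2=NOT 1=0 G1=G0=0 G2=(1+0>=1)=1 G3=NOT G1=NOT 0=1 -> 0011
Step 5: G0=NOT G2=NOT 1=0 G1=G0=0 G2=(1+1>=1)=1 G3=NOT G1=NOT 0=1 -> 0011
State from step 5 equals state from step 4 -> cycle length 1

Answer: 1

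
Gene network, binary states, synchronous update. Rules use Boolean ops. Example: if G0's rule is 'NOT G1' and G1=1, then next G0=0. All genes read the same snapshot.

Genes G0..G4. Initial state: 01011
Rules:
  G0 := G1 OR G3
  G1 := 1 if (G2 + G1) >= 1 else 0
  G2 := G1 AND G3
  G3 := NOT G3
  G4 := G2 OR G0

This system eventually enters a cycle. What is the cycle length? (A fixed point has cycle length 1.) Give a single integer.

Answer: 2

Derivation:
Step 0: 01011
Step 1: G0=G1|G3=1|1=1 G1=(0+1>=1)=1 G2=G1&G3=1&1=1 G3=NOT G3=NOT 1=0 G4=G2|G0=0|0=0 -> 11100
Step 2: G0=G1|G3=1|0=1 G1=(1+1>=1)=1 G2=G1&G3=1&0=0 G3=NOT G3=NOT 0=1 G4=G2|G0=1|1=1 -> 11011
Step 3: G0=G1|G3=1|1=1 G1=(0+1>=1)=1 G2=G1&G3=1&1=1 G3=NOT G3=NOT 1=0 G4=G2|G0=0|1=1 -> 11101
Step 4: G0=G1|G3=1|0=1 G1=(1+1>=1)=1 G2=G1&G3=1&0=0 G3=NOT G3=NOT 0=1 G4=G2|G0=1|1=1 -> 11011
State from step 4 equals state from step 2 -> cycle length 2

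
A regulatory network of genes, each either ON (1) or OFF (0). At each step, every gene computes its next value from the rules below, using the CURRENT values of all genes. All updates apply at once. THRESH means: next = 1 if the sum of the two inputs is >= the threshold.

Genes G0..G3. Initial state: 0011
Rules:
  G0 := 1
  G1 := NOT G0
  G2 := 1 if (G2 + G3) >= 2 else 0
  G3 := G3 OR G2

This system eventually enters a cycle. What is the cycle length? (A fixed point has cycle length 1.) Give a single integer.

Answer: 1

Derivation:
Step 0: 0011
Step 1: G0=1(const) G1=NOT G0=NOT 0=1 G2=(1+1>=2)=1 G3=G3|G2=1|1=1 -> 1111
Step 2: G0=1(const) G1=NOT G0=NOT 1=0 G2=(1+1>=2)=1 G3=G3|G2=1|1=1 -> 1011
Step 3: G0=1(const) G1=NOT G0=NOT 1=0 G2=(1+1>=2)=1 G3=G3|G2=1|1=1 -> 1011
State from step 3 equals state from step 2 -> cycle length 1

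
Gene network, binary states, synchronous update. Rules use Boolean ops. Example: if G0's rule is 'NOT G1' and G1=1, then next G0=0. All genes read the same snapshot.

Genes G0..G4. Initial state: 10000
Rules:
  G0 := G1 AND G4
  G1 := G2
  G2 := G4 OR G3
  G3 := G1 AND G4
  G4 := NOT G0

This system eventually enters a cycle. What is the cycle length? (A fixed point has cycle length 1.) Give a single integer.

Step 0: 10000
Step 1: G0=G1&G4=0&0=0 G1=G2=0 G2=G4|G3=0|0=0 G3=G1&G4=0&0=0 G4=NOT G0=NOT 1=0 -> 00000
Step 2: G0=G1&G4=0&0=0 G1=G2=0 G2=G4|G3=0|0=0 G3=G1&G4=0&0=0 G4=NOT G0=NOT 0=1 -> 00001
Step 3: G0=G1&G4=0&1=0 G1=G2=0 G2=G4|G3=1|0=1 G3=G1&G4=0&1=0 G4=NOT G0=NOT 0=1 -> 00101
Step 4: G0=G1&G4=0&1=0 G1=G2=1 G2=G4|G3=1|0=1 G3=G1&G4=0&1=0 G4=NOT G0=NOT 0=1 -> 01101
Step 5: G0=G1&G4=1&1=1 G1=G2=1 G2=G4|G3=1|0=1 G3=G1&G4=1&1=1 G4=NOT G0=NOT 0=1 -> 11111
Step 6: G0=G1&G4=1&1=1 G1=G2=1 G2=G4|G3=1|1=1 G3=G1&G4=1&1=1 G4=NOT G0=NOT 1=0 -> 11110
Step 7: G0=G1&G4=1&0=0 G1=G2=1 G2=G4|G3=0|1=1 G3=G1&G4=1&0=0 G4=NOT G0=NOT 1=0 -> 01100
Step 8: G0=G1&G4=1&0=0 G1=G2=1 G2=G4|G3=0|0=0 G3=G1&G4=1&0=0 G4=NOT G0=NOT 0=1 -> 01001
Step 9: G0=G1&G4=1&1=1 G1=G2=0 G2=G4|G3=1|0=1 G3=G1&G4=1&1=1 G4=NOT G0=NOT 0=1 -> 10111
Step 10: G0=G1&G4=0&1=0 G1=G2=1 G2=G4|G3=1|1=1 G3=G1&G4=0&1=0 G4=NOT G0=NOT 1=0 -> 01100
State from step 10 equals state from step 7 -> cycle length 3

Answer: 3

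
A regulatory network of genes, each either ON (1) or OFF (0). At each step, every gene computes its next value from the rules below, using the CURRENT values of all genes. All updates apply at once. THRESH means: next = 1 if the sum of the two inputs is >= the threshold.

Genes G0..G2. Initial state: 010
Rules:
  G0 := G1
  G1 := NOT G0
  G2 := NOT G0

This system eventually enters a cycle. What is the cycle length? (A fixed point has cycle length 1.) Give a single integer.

Step 0: 010
Step 1: G0=G1=1 G1=NOT G0=NOT 0=1 G2=NOT G0=NOT 0=1 -> 111
Step 2: G0=G1=1 G1=NOT G0=NOT 1=0 G2=NOT G0=NOT 1=0 -> 100
Step 3: G0=G1=0 G1=NOT G0=NOT 1=0 G2=NOT G0=NOT 1=0 -> 000
Step 4: G0=G1=0 G1=NOT G0=NOT 0=1 G2=NOT G0=NOT 0=1 -> 011
Step 5: G0=G1=1 G1=NOT G0=NOT 0=1 G2=NOT G0=NOT 0=1 -> 111
State from step 5 equals state from step 1 -> cycle length 4

Answer: 4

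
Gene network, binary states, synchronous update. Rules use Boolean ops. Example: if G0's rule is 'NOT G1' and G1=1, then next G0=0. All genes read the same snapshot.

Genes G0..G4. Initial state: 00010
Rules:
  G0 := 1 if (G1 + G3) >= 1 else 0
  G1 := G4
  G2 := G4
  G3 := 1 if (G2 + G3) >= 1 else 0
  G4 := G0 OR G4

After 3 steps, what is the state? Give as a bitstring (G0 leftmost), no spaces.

Step 1: G0=(0+1>=1)=1 G1=G4=0 G2=G4=0 G3=(0+1>=1)=1 G4=G0|G4=0|0=0 -> 10010
Step 2: G0=(0+1>=1)=1 G1=G4=0 G2=G4=0 G3=(0+1>=1)=1 G4=G0|G4=1|0=1 -> 10011
Step 3: G0=(0+1>=1)=1 G1=G4=1 G2=G4=1 G3=(0+1>=1)=1 G4=G0|G4=1|1=1 -> 11111

11111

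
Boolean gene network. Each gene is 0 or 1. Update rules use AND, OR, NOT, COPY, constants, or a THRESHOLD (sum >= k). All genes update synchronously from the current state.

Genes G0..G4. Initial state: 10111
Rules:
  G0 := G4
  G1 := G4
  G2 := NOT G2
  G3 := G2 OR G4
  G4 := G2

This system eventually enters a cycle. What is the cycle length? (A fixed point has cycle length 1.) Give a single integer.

Step 0: 10111
Step 1: G0=G4=1 G1=G4=1 G2=NOT G2=NOT 1=0 G3=G2|G4=1|1=1 G4=G2=1 -> 11011
Step 2: G0=G4=1 G1=G4=1 G2=NOT G2=NOT 0=1 G3=G2|G4=0|1=1 G4=G2=0 -> 11110
Step 3: G0=G4=0 G1=G4=0 G2=NOT G2=NOT 1=0 G3=G2|G4=1|0=1 G4=G2=1 -> 00011
Step 4: G0=G4=1 G1=G4=1 G2=NOT G2=NOT 0=1 G3=G2|G4=0|1=1 G4=G2=0 -> 11110
State from step 4 equals state from step 2 -> cycle length 2

Answer: 2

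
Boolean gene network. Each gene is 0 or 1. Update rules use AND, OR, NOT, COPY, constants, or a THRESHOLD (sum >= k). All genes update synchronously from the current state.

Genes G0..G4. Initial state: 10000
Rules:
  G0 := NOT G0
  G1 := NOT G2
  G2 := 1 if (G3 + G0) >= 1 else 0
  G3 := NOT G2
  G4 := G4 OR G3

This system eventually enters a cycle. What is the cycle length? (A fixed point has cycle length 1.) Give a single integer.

Step 0: 10000
Step 1: G0=NOT G0=NOT 1=0 G1=NOT G2=NOT 0=1 G2=(0+1>=1)=1 G3=NOT G2=NOT 0=1 G4=G4|G3=0|0=0 -> 01110
Step 2: G0=NOT G0=NOT 0=1 G1=NOT G2=NOT 1=0 G2=(1+0>=1)=1 G3=NOT G2=NOT 1=0 G4=G4|G3=0|1=1 -> 10101
Step 3: G0=NOT G0=NOT 1=0 G1=NOT G2=NOT 1=0 G2=(0+1>=1)=1 G3=NOT G2=NOT 1=0 G4=G4|G3=1|0=1 -> 00101
Step 4: G0=NOT G0=NOT 0=1 G1=NOT G2=NOT 1=0 G2=(0+0>=1)=0 G3=NOT G2=NOT 1=0 G4=G4|G3=1|0=1 -> 10001
Step 5: G0=NOT G0=NOT 1=0 G1=NOT G2=NOT 0=1 G2=(0+1>=1)=1 G3=NOT G2=NOT 0=1 G4=G4|G3=1|0=1 -> 01111
Step 6: G0=NOT G0=NOT 0=1 G1=NOT G2=NOT 1=0 G2=(1+0>=1)=1 G3=NOT G2=NOT 1=0 G4=G4|G3=1|1=1 -> 10101
State from step 6 equals state from step 2 -> cycle length 4

Answer: 4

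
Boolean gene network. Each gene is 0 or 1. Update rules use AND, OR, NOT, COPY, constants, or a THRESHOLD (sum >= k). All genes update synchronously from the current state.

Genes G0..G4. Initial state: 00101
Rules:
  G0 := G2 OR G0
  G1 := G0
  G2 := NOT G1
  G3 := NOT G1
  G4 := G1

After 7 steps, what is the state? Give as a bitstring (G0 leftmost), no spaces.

Step 1: G0=G2|G0=1|0=1 G1=G0=0 G2=NOT G1=NOT 0=1 G3=NOT G1=NOT 0=1 G4=G1=0 -> 10110
Step 2: G0=G2|G0=1|1=1 G1=G0=1 G2=NOT G1=NOT 0=1 G3=NOT G1=NOT 0=1 G4=G1=0 -> 11110
Step 3: G0=G2|G0=1|1=1 G1=G0=1 G2=NOT G1=NOT 1=0 G3=NOT G1=NOT 1=0 G4=G1=1 -> 11001
Step 4: G0=G2|G0=0|1=1 G1=G0=1 G2=NOT G1=NOT 1=0 G3=NOT G1=NOT 1=0 G4=G1=1 -> 11001
Step 5: G0=G2|G0=0|1=1 G1=G0=1 G2=NOT G1=NOT 1=0 G3=NOT G1=NOT 1=0 G4=G1=1 -> 11001
Step 6: G0=G2|G0=0|1=1 G1=G0=1 G2=NOT G1=NOT 1=0 G3=NOT G1=NOT 1=0 G4=G1=1 -> 11001
Step 7: G0=G2|G0=0|1=1 G1=G0=1 G2=NOT G1=NOT 1=0 G3=NOT G1=NOT 1=0 G4=G1=1 -> 11001

11001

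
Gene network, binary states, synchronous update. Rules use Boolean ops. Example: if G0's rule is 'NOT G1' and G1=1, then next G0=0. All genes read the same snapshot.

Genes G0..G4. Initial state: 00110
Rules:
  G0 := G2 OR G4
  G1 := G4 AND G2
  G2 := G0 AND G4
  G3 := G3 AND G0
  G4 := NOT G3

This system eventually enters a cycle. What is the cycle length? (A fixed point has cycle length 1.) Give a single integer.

Answer: 1

Derivation:
Step 0: 00110
Step 1: G0=G2|G4=1|0=1 G1=G4&G2=0&1=0 G2=G0&G4=0&0=0 G3=G3&G0=1&0=0 G4=NOT G3=NOT 1=0 -> 10000
Step 2: G0=G2|G4=0|0=0 G1=G4&G2=0&0=0 G2=G0&G4=1&0=0 G3=G3&G0=0&1=0 G4=NOT G3=NOT 0=1 -> 00001
Step 3: G0=G2|G4=0|1=1 G1=G4&G2=1&0=0 G2=G0&G4=0&1=0 G3=G3&G0=0&0=0 G4=NOT G3=NOT 0=1 -> 10001
Step 4: G0=G2|G4=0|1=1 G1=G4&G2=1&0=0 G2=G0&G4=1&1=1 G3=G3&G0=0&1=0 G4=NOT G3=NOT 0=1 -> 10101
Step 5: G0=G2|G4=1|1=1 G1=G4&G2=1&1=1 G2=G0&G4=1&1=1 G3=G3&G0=0&1=0 G4=NOT G3=NOT 0=1 -> 11101
Step 6: G0=G2|G4=1|1=1 G1=G4&G2=1&1=1 G2=G0&G4=1&1=1 G3=G3&G0=0&1=0 G4=NOT G3=NOT 0=1 -> 11101
State from step 6 equals state from step 5 -> cycle length 1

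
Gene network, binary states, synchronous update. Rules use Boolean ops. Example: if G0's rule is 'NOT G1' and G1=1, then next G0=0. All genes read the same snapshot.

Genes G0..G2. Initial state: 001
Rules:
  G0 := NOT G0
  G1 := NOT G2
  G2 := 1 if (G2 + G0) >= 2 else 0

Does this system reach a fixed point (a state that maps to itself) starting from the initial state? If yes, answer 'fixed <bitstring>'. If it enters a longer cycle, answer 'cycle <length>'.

Answer: cycle 2

Derivation:
Step 0: 001
Step 1: G0=NOT G0=NOT 0=1 G1=NOT G2=NOT 1=0 G2=(1+0>=2)=0 -> 100
Step 2: G0=NOT G0=NOT 1=0 G1=NOT G2=NOT 0=1 G2=(0+1>=2)=0 -> 010
Step 3: G0=NOT G0=NOT 0=1 G1=NOT G2=NOT 0=1 G2=(0+0>=2)=0 -> 110
Step 4: G0=NOT G0=NOT 1=0 G1=NOT G2=NOT 0=1 G2=(0+1>=2)=0 -> 010
Cycle of length 2 starting at step 2 -> no fixed point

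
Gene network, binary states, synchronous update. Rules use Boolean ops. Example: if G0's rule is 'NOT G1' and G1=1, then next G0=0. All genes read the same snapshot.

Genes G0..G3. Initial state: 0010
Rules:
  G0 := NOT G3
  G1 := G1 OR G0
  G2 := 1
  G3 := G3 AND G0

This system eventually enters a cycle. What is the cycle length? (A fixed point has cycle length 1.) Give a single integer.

Answer: 1

Derivation:
Step 0: 0010
Step 1: G0=NOT G3=NOT 0=1 G1=G1|G0=0|0=0 G2=1(const) G3=G3&G0=0&0=0 -> 1010
Step 2: G0=NOT G3=NOT 0=1 G1=G1|G0=0|1=1 G2=1(const) G3=G3&G0=0&1=0 -> 1110
Step 3: G0=NOT G3=NOT 0=1 G1=G1|G0=1|1=1 G2=1(const) G3=G3&G0=0&1=0 -> 1110
State from step 3 equals state from step 2 -> cycle length 1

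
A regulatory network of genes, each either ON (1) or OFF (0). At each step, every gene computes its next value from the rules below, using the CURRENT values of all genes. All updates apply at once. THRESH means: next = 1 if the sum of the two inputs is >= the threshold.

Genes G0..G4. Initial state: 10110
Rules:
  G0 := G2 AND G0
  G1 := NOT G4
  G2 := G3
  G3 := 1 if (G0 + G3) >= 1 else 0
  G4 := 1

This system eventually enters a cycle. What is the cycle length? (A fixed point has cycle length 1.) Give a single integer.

Answer: 1

Derivation:
Step 0: 10110
Step 1: G0=G2&G0=1&1=1 G1=NOT G4=NOT 0=1 G2=G3=1 G3=(1+1>=1)=1 G4=1(const) -> 11111
Step 2: G0=G2&G0=1&1=1 G1=NOT G4=NOT 1=0 G2=G3=1 G3=(1+1>=1)=1 G4=1(const) -> 10111
Step 3: G0=G2&G0=1&1=1 G1=NOT G4=NOT 1=0 G2=G3=1 G3=(1+1>=1)=1 G4=1(const) -> 10111
State from step 3 equals state from step 2 -> cycle length 1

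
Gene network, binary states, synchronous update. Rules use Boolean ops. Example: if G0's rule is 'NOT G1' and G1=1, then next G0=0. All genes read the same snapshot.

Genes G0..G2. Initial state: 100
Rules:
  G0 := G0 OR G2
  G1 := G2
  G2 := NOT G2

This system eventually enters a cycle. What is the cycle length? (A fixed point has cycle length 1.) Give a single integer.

Answer: 2

Derivation:
Step 0: 100
Step 1: G0=G0|G2=1|0=1 G1=G2=0 G2=NOT G2=NOT 0=1 -> 101
Step 2: G0=G0|G2=1|1=1 G1=G2=1 G2=NOT G2=NOT 1=0 -> 110
Step 3: G0=G0|G2=1|0=1 G1=G2=0 G2=NOT G2=NOT 0=1 -> 101
State from step 3 equals state from step 1 -> cycle length 2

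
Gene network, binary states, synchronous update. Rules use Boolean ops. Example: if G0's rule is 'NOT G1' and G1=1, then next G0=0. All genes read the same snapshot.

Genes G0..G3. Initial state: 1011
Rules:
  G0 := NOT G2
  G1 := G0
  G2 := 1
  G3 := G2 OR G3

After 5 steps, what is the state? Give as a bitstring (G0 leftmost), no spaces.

Step 1: G0=NOT G2=NOT 1=0 G1=G0=1 G2=1(const) G3=G2|G3=1|1=1 -> 0111
Step 2: G0=NOT G2=NOT 1=0 G1=G0=0 G2=1(const) G3=G2|G3=1|1=1 -> 0011
Step 3: G0=NOT G2=NOT 1=0 G1=G0=0 G2=1(const) G3=G2|G3=1|1=1 -> 0011
Step 4: G0=NOT G2=NOT 1=0 G1=G0=0 G2=1(const) G3=G2|G3=1|1=1 -> 0011
Step 5: G0=NOT G2=NOT 1=0 G1=G0=0 G2=1(const) G3=G2|G3=1|1=1 -> 0011

0011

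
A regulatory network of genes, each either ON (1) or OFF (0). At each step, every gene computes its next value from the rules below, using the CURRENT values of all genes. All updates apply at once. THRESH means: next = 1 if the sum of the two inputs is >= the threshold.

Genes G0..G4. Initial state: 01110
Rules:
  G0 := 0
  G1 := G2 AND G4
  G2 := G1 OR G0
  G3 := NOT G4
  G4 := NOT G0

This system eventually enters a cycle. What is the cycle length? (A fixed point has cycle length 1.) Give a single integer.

Step 0: 01110
Step 1: G0=0(const) G1=G2&G4=1&0=0 G2=G1|G0=1|0=1 G3=NOT G4=NOT 0=1 G4=NOT G0=NOT 0=1 -> 00111
Step 2: G0=0(const) G1=G2&G4=1&1=1 G2=G1|G0=0|0=0 G3=NOT G4=NOT 1=0 G4=NOT G0=NOT 0=1 -> 01001
Step 3: G0=0(const) G1=G2&G4=0&1=0 G2=G1|G0=1|0=1 G3=NOT G4=NOT 1=0 G4=NOT G0=NOT 0=1 -> 00101
Step 4: G0=0(const) G1=G2&G4=1&1=1 G2=G1|G0=0|0=0 G3=NOT G4=NOT 1=0 G4=NOT G0=NOT 0=1 -> 01001
State from step 4 equals state from step 2 -> cycle length 2

Answer: 2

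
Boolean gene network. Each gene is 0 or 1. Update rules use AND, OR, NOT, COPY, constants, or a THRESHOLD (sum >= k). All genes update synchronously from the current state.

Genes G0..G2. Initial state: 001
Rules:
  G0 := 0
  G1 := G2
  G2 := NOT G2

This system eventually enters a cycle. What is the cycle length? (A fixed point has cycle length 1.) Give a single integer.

Step 0: 001
Step 1: G0=0(const) G1=G2=1 G2=NOT G2=NOT 1=0 -> 010
Step 2: G0=0(const) G1=G2=0 G2=NOT G2=NOT 0=1 -> 001
State from step 2 equals state from step 0 -> cycle length 2

Answer: 2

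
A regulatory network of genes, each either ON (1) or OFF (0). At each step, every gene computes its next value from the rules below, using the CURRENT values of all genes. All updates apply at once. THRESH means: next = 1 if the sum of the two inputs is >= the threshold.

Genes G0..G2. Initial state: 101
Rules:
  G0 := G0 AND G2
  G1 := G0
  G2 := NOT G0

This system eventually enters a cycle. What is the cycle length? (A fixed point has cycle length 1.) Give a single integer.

Answer: 1

Derivation:
Step 0: 101
Step 1: G0=G0&G2=1&1=1 G1=G0=1 G2=NOT G0=NOT 1=0 -> 110
Step 2: G0=G0&G2=1&0=0 G1=G0=1 G2=NOT G0=NOT 1=0 -> 010
Step 3: G0=G0&G2=0&0=0 G1=G0=0 G2=NOT G0=NOT 0=1 -> 001
Step 4: G0=G0&G2=0&1=0 G1=G0=0 G2=NOT G0=NOT 0=1 -> 001
State from step 4 equals state from step 3 -> cycle length 1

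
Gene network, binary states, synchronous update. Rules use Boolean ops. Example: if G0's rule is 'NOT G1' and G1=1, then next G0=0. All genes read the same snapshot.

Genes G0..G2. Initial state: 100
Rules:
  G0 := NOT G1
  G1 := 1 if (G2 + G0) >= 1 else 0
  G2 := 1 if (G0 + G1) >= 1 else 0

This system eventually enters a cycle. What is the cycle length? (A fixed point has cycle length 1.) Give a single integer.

Step 0: 100
Step 1: G0=NOT G1=NOT 0=1 G1=(0+1>=1)=1 G2=(1+0>=1)=1 -> 111
Step 2: G0=NOT G1=NOT 1=0 G1=(1+1>=1)=1 G2=(1+1>=1)=1 -> 011
Step 3: G0=NOT G1=NOT 1=0 G1=(1+0>=1)=1 G2=(0+1>=1)=1 -> 011
State from step 3 equals state from step 2 -> cycle length 1

Answer: 1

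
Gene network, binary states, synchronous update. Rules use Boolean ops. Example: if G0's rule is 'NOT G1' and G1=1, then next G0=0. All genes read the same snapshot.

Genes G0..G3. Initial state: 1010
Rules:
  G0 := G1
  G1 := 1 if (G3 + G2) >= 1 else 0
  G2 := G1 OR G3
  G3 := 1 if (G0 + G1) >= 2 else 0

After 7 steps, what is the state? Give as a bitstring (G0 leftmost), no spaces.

Step 1: G0=G1=0 G1=(0+1>=1)=1 G2=G1|G3=0|0=0 G3=(1+0>=2)=0 -> 0100
Step 2: G0=G1=1 G1=(0+0>=1)=0 G2=G1|G3=1|0=1 G3=(0+1>=2)=0 -> 1010
Step 3: G0=G1=0 G1=(0+1>=1)=1 G2=G1|G3=0|0=0 G3=(1+0>=2)=0 -> 0100
Step 4: G0=G1=1 G1=(0+0>=1)=0 G2=G1|G3=1|0=1 G3=(0+1>=2)=0 -> 1010
Step 5: G0=G1=0 G1=(0+1>=1)=1 G2=G1|G3=0|0=0 G3=(1+0>=2)=0 -> 0100
Step 6: G0=G1=1 G1=(0+0>=1)=0 G2=G1|G3=1|0=1 G3=(0+1>=2)=0 -> 1010
Step 7: G0=G1=0 G1=(0+1>=1)=1 G2=G1|G3=0|0=0 G3=(1+0>=2)=0 -> 0100

0100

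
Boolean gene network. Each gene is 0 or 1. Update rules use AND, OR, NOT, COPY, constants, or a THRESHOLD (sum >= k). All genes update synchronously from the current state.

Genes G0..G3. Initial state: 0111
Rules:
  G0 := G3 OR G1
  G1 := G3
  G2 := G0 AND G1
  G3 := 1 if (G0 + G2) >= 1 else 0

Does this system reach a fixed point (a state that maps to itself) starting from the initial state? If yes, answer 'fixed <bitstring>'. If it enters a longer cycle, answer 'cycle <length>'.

Step 0: 0111
Step 1: G0=G3|G1=1|1=1 G1=G3=1 G2=G0&G1=0&1=0 G3=(0+1>=1)=1 -> 1101
Step 2: G0=G3|G1=1|1=1 G1=G3=1 G2=G0&G1=1&1=1 G3=(1+0>=1)=1 -> 1111
Step 3: G0=G3|G1=1|1=1 G1=G3=1 G2=G0&G1=1&1=1 G3=(1+1>=1)=1 -> 1111
Fixed point reached at step 2: 1111

Answer: fixed 1111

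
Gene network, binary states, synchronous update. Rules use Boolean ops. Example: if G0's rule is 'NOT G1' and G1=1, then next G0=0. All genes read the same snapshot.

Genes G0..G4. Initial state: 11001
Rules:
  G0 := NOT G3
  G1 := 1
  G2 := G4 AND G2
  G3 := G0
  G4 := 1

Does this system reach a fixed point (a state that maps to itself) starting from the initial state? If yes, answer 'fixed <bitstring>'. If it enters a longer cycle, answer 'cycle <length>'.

Step 0: 11001
Step 1: G0=NOT G3=NOT 0=1 G1=1(const) G2=G4&G2=1&0=0 G3=G0=1 G4=1(const) -> 11011
Step 2: G0=NOT G3=NOT 1=0 G1=1(const) G2=G4&G2=1&0=0 G3=G0=1 G4=1(const) -> 01011
Step 3: G0=NOT G3=NOT 1=0 G1=1(const) G2=G4&G2=1&0=0 G3=G0=0 G4=1(const) -> 01001
Step 4: G0=NOT G3=NOT 0=1 G1=1(const) G2=G4&G2=1&0=0 G3=G0=0 G4=1(const) -> 11001
Cycle of length 4 starting at step 0 -> no fixed point

Answer: cycle 4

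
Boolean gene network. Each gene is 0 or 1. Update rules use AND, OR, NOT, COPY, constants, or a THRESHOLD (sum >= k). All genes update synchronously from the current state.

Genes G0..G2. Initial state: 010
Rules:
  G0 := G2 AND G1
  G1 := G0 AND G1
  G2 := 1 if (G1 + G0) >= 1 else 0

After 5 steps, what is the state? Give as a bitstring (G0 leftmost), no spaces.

Step 1: G0=G2&G1=0&1=0 G1=G0&G1=0&1=0 G2=(1+0>=1)=1 -> 001
Step 2: G0=G2&G1=1&0=0 G1=G0&G1=0&0=0 G2=(0+0>=1)=0 -> 000
Step 3: G0=G2&G1=0&0=0 G1=G0&G1=0&0=0 G2=(0+0>=1)=0 -> 000
Step 4: G0=G2&G1=0&0=0 G1=G0&G1=0&0=0 G2=(0+0>=1)=0 -> 000
Step 5: G0=G2&G1=0&0=0 G1=G0&G1=0&0=0 G2=(0+0>=1)=0 -> 000

000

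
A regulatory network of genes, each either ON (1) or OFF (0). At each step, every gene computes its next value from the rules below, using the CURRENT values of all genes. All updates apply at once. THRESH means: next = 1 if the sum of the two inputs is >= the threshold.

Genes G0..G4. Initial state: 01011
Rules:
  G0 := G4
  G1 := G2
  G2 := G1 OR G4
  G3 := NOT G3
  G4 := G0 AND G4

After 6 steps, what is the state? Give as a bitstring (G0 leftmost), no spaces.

Step 1: G0=G4=1 G1=G2=0 G2=G1|G4=1|1=1 G3=NOT G3=NOT 1=0 G4=G0&G4=0&1=0 -> 10100
Step 2: G0=G4=0 G1=G2=1 G2=G1|G4=0|0=0 G3=NOT G3=NOT 0=1 G4=G0&G4=1&0=0 -> 01010
Step 3: G0=G4=0 G1=G2=0 G2=G1|G4=1|0=1 G3=NOT G3=NOT 1=0 G4=G0&G4=0&0=0 -> 00100
Step 4: G0=G4=0 G1=G2=1 G2=G1|G4=0|0=0 G3=NOT G3=NOT 0=1 G4=G0&G4=0&0=0 -> 01010
Step 5: G0=G4=0 G1=G2=0 G2=G1|G4=1|0=1 G3=NOT G3=NOT 1=0 G4=G0&G4=0&0=0 -> 00100
Step 6: G0=G4=0 G1=G2=1 G2=G1|G4=0|0=0 G3=NOT G3=NOT 0=1 G4=G0&G4=0&0=0 -> 01010

01010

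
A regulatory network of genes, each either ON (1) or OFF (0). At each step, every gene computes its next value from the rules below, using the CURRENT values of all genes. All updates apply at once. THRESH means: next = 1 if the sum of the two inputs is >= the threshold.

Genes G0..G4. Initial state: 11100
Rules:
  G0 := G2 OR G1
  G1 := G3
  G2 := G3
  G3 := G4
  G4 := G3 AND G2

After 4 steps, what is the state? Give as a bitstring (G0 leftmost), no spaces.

Step 1: G0=G2|G1=1|1=1 G1=G3=0 G2=G3=0 G3=G4=0 G4=G3&G2=0&1=0 -> 10000
Step 2: G0=G2|G1=0|0=0 G1=G3=0 G2=G3=0 G3=G4=0 G4=G3&G2=0&0=0 -> 00000
Step 3: G0=G2|G1=0|0=0 G1=G3=0 G2=G3=0 G3=G4=0 G4=G3&G2=0&0=0 -> 00000
Step 4: G0=G2|G1=0|0=0 G1=G3=0 G2=G3=0 G3=G4=0 G4=G3&G2=0&0=0 -> 00000

00000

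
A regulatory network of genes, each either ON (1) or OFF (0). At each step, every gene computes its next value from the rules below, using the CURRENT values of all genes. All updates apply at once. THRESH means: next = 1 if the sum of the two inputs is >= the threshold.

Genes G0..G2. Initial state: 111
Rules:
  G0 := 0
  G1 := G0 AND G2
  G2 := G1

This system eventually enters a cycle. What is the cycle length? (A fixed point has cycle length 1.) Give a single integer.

Step 0: 111
Step 1: G0=0(const) G1=G0&G2=1&1=1 G2=G1=1 -> 011
Step 2: G0=0(const) G1=G0&G2=0&1=0 G2=G1=1 -> 001
Step 3: G0=0(const) G1=G0&G2=0&1=0 G2=G1=0 -> 000
Step 4: G0=0(const) G1=G0&G2=0&0=0 G2=G1=0 -> 000
State from step 4 equals state from step 3 -> cycle length 1

Answer: 1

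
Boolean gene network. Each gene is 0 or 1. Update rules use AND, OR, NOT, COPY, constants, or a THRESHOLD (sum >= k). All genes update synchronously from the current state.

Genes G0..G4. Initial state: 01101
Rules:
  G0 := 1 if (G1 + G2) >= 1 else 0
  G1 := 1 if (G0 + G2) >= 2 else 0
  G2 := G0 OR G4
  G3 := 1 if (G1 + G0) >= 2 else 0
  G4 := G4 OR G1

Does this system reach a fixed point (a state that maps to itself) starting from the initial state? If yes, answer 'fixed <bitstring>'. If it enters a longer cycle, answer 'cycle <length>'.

Step 0: 01101
Step 1: G0=(1+1>=1)=1 G1=(0+1>=2)=0 G2=G0|G4=0|1=1 G3=(1+0>=2)=0 G4=G4|G1=1|1=1 -> 10101
Step 2: G0=(0+1>=1)=1 G1=(1+1>=2)=1 G2=G0|G4=1|1=1 G3=(0+1>=2)=0 G4=G4|G1=1|0=1 -> 11101
Step 3: G0=(1+1>=1)=1 G1=(1+1>=2)=1 G2=G0|G4=1|1=1 G3=(1+1>=2)=1 G4=G4|G1=1|1=1 -> 11111
Step 4: G0=(1+1>=1)=1 G1=(1+1>=2)=1 G2=G0|G4=1|1=1 G3=(1+1>=2)=1 G4=G4|G1=1|1=1 -> 11111
Fixed point reached at step 3: 11111

Answer: fixed 11111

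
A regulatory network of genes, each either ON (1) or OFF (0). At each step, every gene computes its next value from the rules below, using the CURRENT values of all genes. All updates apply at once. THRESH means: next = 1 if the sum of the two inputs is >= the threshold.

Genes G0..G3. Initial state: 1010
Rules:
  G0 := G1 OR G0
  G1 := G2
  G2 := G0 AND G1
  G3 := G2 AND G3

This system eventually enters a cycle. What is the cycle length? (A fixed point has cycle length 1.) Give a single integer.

Answer: 2

Derivation:
Step 0: 1010
Step 1: G0=G1|G0=0|1=1 G1=G2=1 G2=G0&G1=1&0=0 G3=G2&G3=1&0=0 -> 1100
Step 2: G0=G1|G0=1|1=1 G1=G2=0 G2=G0&G1=1&1=1 G3=G2&G3=0&0=0 -> 1010
State from step 2 equals state from step 0 -> cycle length 2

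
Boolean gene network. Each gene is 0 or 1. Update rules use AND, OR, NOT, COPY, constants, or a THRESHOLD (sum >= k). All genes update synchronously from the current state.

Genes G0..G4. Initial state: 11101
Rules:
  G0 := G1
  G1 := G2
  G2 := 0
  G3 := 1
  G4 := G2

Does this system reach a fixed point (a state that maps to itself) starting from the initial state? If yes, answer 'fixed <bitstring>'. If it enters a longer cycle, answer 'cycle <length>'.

Step 0: 11101
Step 1: G0=G1=1 G1=G2=1 G2=0(const) G3=1(const) G4=G2=1 -> 11011
Step 2: G0=G1=1 G1=G2=0 G2=0(const) G3=1(const) G4=G2=0 -> 10010
Step 3: G0=G1=0 G1=G2=0 G2=0(const) G3=1(const) G4=G2=0 -> 00010
Step 4: G0=G1=0 G1=G2=0 G2=0(const) G3=1(const) G4=G2=0 -> 00010
Fixed point reached at step 3: 00010

Answer: fixed 00010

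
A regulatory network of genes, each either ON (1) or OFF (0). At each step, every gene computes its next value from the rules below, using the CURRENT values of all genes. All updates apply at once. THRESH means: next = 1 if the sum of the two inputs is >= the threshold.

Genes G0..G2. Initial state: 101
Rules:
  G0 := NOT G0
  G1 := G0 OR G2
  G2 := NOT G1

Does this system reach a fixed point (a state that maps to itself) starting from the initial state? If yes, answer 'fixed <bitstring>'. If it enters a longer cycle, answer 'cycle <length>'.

Answer: cycle 4

Derivation:
Step 0: 101
Step 1: G0=NOT G0=NOT 1=0 G1=G0|G2=1|1=1 G2=NOT G1=NOT 0=1 -> 011
Step 2: G0=NOT G0=NOT 0=1 G1=G0|G2=0|1=1 G2=NOT G1=NOT 1=0 -> 110
Step 3: G0=NOT G0=NOT 1=0 G1=G0|G2=1|0=1 G2=NOT G1=NOT 1=0 -> 010
Step 4: G0=NOT G0=NOT 0=1 G1=G0|G2=0|0=0 G2=NOT G1=NOT 1=0 -> 100
Step 5: G0=NOT G0=NOT 1=0 G1=G0|G2=1|0=1 G2=NOT G1=NOT 0=1 -> 011
Cycle of length 4 starting at step 1 -> no fixed point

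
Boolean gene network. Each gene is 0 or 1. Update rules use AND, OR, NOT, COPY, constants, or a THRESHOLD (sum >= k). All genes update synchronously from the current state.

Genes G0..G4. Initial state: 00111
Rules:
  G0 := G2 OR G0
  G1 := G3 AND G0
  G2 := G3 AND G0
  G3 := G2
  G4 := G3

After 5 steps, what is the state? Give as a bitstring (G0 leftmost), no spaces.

Step 1: G0=G2|G0=1|0=1 G1=G3&G0=1&0=0 G2=G3&G0=1&0=0 G3=G2=1 G4=G3=1 -> 10011
Step 2: G0=G2|G0=0|1=1 G1=G3&G0=1&1=1 G2=G3&G0=1&1=1 G3=G2=0 G4=G3=1 -> 11101
Step 3: G0=G2|G0=1|1=1 G1=G3&G0=0&1=0 G2=G3&G0=0&1=0 G3=G2=1 G4=G3=0 -> 10010
Step 4: G0=G2|G0=0|1=1 G1=G3&G0=1&1=1 G2=G3&G0=1&1=1 G3=G2=0 G4=G3=1 -> 11101
Step 5: G0=G2|G0=1|1=1 G1=G3&G0=0&1=0 G2=G3&G0=0&1=0 G3=G2=1 G4=G3=0 -> 10010

10010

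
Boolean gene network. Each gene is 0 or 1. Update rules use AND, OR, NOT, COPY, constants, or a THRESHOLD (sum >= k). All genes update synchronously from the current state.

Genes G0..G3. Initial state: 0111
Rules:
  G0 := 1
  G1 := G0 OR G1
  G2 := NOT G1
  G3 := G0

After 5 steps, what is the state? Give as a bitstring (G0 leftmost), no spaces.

Step 1: G0=1(const) G1=G0|G1=0|1=1 G2=NOT G1=NOT 1=0 G3=G0=0 -> 1100
Step 2: G0=1(const) G1=G0|G1=1|1=1 G2=NOT G1=NOT 1=0 G3=G0=1 -> 1101
Step 3: G0=1(const) G1=G0|G1=1|1=1 G2=NOT G1=NOT 1=0 G3=G0=1 -> 1101
Step 4: G0=1(const) G1=G0|G1=1|1=1 G2=NOT G1=NOT 1=0 G3=G0=1 -> 1101
Step 5: G0=1(const) G1=G0|G1=1|1=1 G2=NOT G1=NOT 1=0 G3=G0=1 -> 1101

1101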